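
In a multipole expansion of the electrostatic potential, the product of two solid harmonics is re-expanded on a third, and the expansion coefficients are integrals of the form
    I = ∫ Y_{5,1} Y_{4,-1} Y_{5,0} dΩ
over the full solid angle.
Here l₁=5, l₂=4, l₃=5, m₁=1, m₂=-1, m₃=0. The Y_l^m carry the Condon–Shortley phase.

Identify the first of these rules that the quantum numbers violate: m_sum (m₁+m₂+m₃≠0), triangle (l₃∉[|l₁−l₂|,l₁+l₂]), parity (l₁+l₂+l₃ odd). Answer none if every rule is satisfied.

none

azimuthal sum: 1 − 1 + 0 = 0  ✓
1 ≤ 5 ≤ 9 (triangle on l)  ✓
L = 5 + 4 + 5 = 14 (even)  ✓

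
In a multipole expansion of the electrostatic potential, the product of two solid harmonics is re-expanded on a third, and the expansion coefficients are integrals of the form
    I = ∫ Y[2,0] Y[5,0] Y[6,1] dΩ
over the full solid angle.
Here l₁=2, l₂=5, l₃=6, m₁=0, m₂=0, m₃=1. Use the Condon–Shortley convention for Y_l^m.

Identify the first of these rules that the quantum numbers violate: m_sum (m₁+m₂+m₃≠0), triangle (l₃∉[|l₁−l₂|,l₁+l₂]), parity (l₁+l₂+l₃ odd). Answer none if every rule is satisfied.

m_sum

Σmᵢ = 1  ✗
l₃∈[|l₁−l₂|,l₁+l₂]=[3,7], have l₃=6
Σlᵢ = 13 ⇒ odd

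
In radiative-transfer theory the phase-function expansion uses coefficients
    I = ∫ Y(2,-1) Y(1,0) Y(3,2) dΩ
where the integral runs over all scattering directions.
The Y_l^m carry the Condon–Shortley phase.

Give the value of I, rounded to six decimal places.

0.000000

Σmᵢ = 1 ≠ 0, so the φ-integral vanishes; I = 0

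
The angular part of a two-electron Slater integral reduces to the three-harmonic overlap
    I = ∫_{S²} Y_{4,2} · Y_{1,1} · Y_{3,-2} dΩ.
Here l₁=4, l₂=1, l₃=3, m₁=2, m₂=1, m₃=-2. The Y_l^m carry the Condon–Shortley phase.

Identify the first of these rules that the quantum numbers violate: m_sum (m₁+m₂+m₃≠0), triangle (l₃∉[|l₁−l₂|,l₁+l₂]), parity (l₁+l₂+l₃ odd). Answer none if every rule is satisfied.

azimuthal sum: 2 + 1 − 2 = 1  ✗
3 ≤ 3 ≤ 5 (triangle on l)
L = 4 + 1 + 3 = 8 (even)

m_sum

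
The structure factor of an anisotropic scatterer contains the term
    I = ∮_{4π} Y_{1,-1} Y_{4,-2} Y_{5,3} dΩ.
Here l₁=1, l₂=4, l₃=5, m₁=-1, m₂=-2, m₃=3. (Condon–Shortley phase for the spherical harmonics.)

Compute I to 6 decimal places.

-0.259847

Rules hold: Σm=0, L=10 even, 3≤5≤5.
N = 3·9·11 = 297
Δ = 0!·2!·8!/11! = 1/495
Racah Σ t=0..0: t=0:+1/576 = 1/576
⇒ 3j(1 4 5; 0 0 0)² = 5/99, sgn -1
Racah Σ t=0..0: t=0:+1/2880 = 1/2880
⇒ 3j(1 4 5; -1 -2 3)² = 28/495, sgn +1
4πI² = N·(3j₀)²·(3jₘ)² = 28/33
I = -1·√(0.848485/4π) = -0.25984664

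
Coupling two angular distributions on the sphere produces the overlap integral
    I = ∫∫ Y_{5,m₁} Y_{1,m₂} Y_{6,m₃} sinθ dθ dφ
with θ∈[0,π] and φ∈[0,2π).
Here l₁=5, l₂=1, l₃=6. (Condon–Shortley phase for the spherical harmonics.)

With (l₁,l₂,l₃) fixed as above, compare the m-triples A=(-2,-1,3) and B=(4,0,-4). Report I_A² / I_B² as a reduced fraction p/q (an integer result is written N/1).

Shared (l₁,l₂,l₃)=(5,1,6): N and (l;000)² cancel in I_A²/I_B².
A: Δ = 0!·10!·2!/13! = 1/858; Racah Σ t=0..0: t=0:+1/60480 = 1/60480; ⇒ 3j(5 1 6; -2 -1 3)² = 6/143, sgn -1
B: Δ = 0!·10!·2!/13! = 1/858; Racah Σ t=0..0: t=0:+1/362880 = 1/362880; ⇒ 3j(5 1 6; 4 0 -4)² = 10/429, sgn +1
I_A²/I_B² = (6/143)/(10/429) = 9/5

9/5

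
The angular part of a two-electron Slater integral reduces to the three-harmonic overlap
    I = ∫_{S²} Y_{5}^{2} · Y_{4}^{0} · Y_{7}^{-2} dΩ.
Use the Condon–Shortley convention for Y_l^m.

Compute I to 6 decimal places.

0.037709

m-sum 0 ✓  L=16 even ✓  1≤7≤9 ✓
Π(2lᵢ+1) = 11×9×15 = 1485
triangle coeff Δ(5,4,7) = 1/6126120
Σ_t [0,2]: t=0:+1/69120 t=1:−1/20736 t=2:+1/69120 = -1/51840
(3j)²=280/21879 [(5 4 7; 0 0 0)], sign=+1
Σ_t [0,2]: t=0:+1/69120 t=1:−1/51840 t=2:+1/483840 = -1/362880
(3j)²=16/17017 [(5 4 7; 2 0 -2)], sign=+1
⇒ 4πI² = 9600/537251
I = (+1)√(9600/537251/(4π)) = 0.03770874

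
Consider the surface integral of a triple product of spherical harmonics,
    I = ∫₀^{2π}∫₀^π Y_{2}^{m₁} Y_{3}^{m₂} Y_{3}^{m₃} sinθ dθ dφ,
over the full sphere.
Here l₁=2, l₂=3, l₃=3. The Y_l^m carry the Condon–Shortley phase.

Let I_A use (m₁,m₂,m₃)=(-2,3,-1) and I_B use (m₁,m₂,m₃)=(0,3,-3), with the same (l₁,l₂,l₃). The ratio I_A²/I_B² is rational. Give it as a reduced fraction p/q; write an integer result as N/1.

l's match ⇒ only the (l;m) 3-j factors differ between A and B.
A: triangle coeff Δ(2,3,3) = 1/3780; Σ_t [2,2]: t=2:+1/96 = 1/96; (3j)²=1/42 [(2 3 3; -2 3 -1)], sign=+1
B: triangle coeff Δ(2,3,3) = 1/3780; Σ_t [2,2]: t=2:+1/96 = 1/96; (3j)²=5/84 [(2 3 3; 0 3 -3)], sign=+1
I_A²/I_B² = (1/42)/(5/84) = 2/5

2/5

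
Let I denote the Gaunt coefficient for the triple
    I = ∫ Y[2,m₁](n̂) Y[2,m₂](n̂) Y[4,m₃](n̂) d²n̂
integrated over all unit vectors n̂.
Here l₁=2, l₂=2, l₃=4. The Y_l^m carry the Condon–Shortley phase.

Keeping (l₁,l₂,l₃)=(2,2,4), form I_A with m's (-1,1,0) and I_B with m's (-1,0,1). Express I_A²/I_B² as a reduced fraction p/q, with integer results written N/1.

Shared (l₁,l₂,l₃)=(2,2,4): N and (l;000)² cancel in I_A²/I_B².
A: Δ = 0!·4!·4!/9! = 1/630; Racah Σ t=0..0: t=0:+1/36 = 1/36; ⇒ 3j(2 2 4; -1 1 0)² = 8/315, sgn +1
B: Δ = 0!·4!·4!/9! = 1/630; Racah Σ t=0..0: t=0:+1/24 = 1/24; ⇒ 3j(2 2 4; -1 0 1)² = 1/21, sgn -1
I_A²/I_B² = (8/315)/(1/21) = 8/15

8/15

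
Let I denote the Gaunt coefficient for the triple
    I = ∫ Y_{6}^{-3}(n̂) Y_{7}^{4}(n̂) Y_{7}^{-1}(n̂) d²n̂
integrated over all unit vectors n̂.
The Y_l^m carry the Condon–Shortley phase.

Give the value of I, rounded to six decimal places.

-0.108019

m-sum 0 ✓  L=20 even ✓  1≤7≤13 ✓
Π(2lᵢ+1) = 13×15×15 = 2925
triangle coeff Δ(6,7,7) = 1/2444321880
Σ_t [0,6]: t=0:+1/2612736000 t=1:−1/20736000 t=2:+1/1658880 t=3:−1/746496 t=4:+1/1658880 t=5:−1/20736000 t=6:+1/2612736000 = -1/4354560
(3j)²=1000/138567 [(6 7 7; 0 0 0)], sign=+1
Σ_t [3,6]: t=3:−1/1045094400 t=4:+1/29030400 t=5:−1/8294400 t=6:+1/18662400 = -1/29859840
(3j)²=175/25194 [(6 7 7; -3 4 -1)], sign=-1
⇒ 4πI² = 2187500/14919047
I = (-1)√(2187500/14919047/(4π)) = -0.10801860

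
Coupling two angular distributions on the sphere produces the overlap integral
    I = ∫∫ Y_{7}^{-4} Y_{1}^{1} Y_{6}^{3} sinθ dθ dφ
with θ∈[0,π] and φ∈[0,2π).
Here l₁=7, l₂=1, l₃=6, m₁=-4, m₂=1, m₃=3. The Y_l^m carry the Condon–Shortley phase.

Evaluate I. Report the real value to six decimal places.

Rules hold: Σm=0, L=14 even, 6≤6≤8.
N = 15·3·13 = 585
Δ = 2!·12!·0!/15! = 1/1365
Racah Σ t=1..1: t=1:−1/518400 = -1/518400
⇒ 3j(7 1 6; 0 0 0)² = 7/195, sgn -1
Racah Σ t=2..2: t=2:+1/4354560 = 1/4354560
⇒ 3j(7 1 6; -4 1 3)² = 11/273, sgn -1
4πI² = N·(3j₀)²·(3jₘ)² = 11/13
I = +1·√(0.846154/4π) = 0.25948947

0.259489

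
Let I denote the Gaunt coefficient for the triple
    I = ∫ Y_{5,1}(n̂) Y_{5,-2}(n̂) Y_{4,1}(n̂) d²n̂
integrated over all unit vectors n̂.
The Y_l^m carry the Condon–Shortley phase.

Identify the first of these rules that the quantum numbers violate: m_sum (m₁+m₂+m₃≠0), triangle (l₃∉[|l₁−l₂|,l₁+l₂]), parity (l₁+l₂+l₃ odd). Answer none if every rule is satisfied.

Σmᵢ = 0  ✓
l₃∈[|l₁−l₂|,l₁+l₂]=[0,10], have l₃=4  ✓
Σlᵢ = 14 ⇒ even  ✓

none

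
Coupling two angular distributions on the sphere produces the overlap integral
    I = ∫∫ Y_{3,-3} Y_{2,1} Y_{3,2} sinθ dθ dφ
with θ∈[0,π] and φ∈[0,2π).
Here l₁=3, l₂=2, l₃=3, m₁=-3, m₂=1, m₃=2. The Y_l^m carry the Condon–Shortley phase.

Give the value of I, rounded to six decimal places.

-0.210261

Checks pass: Σm=0; 8 even; l₃=3∈[1,5].
(2·3+1)(2·2+1)(2·3+1) = 245
Δ: 2! 4! 2! / 9! → 1/3780
sum: t=0:+1/24 t=1:−1/4 t=2:+1/24 = -1/6
3j²(3 2 3; 0 0 0) = Δ·Π!·Σ² = 4/105  (sign +1)
sum: t=2:+1/48 = 1/48
3j²(3 2 3; -3 1 2) = Δ·Π!·Σ² = 5/84  (sign -1)
combine: 4πI² = 245·4/105·5/84 = 5/9
take √, sign -1: I = -0.21026104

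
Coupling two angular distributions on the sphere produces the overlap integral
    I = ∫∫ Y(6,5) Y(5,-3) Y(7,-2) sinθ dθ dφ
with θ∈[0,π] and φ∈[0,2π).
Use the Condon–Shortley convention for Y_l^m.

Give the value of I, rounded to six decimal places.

0.153809

Rules hold: Σm=0, L=18 even, 1≤7≤11.
N = 13·11·15 = 2145
Δ = 4!·8!·6!/19! = 1/174594420
Racah Σ t=0..4: t=0:+1/4147200 t=1:−1/207360 t=2:+1/82944 t=3:−1/207360 t=4:+1/4147200 = 1/345600
⇒ 3j(6 5 7; 0 0 0)² = 420/46189, sgn -1
Racah Σ t=0..1: t=0:+1/5806080 t=1:−1/29030400 = 1/7257600
⇒ 3j(6 5 7; 5 -3 -2)² = 64/4199, sgn -1
4πI² = N·(3j₀)²·(3jₘ)² = 403200/1356277
I = +1·√(0.297284/4π) = 0.15380878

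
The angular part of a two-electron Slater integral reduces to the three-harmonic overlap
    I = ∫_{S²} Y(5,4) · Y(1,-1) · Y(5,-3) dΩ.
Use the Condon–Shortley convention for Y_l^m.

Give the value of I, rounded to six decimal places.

0.000000

Σlᵢ=11 odd — θ-integrand is odd under cosθ→−cosθ; I=0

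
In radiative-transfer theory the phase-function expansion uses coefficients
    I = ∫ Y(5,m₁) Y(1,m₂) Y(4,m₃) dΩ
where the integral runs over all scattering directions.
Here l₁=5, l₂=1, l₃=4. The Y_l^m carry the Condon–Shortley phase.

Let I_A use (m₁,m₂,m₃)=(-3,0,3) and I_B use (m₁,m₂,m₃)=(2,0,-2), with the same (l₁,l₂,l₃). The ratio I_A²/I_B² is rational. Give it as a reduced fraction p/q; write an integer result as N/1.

16/21

l's match ⇒ only the (l;m) 3-j factors differ between A and B.
A: triangle coeff Δ(5,1,4) = 1/495; Σ_t [1,1]: t=1:−1/5040 = -1/5040; (3j)²=16/495 [(5 1 4; -3 0 3)], sign=+1
B: triangle coeff Δ(5,1,4) = 1/495; Σ_t [1,1]: t=1:−1/1440 = -1/1440; (3j)²=7/165 [(5 1 4; 2 0 -2)], sign=-1
I_A²/I_B² = (16/495)/(7/165) = 16/21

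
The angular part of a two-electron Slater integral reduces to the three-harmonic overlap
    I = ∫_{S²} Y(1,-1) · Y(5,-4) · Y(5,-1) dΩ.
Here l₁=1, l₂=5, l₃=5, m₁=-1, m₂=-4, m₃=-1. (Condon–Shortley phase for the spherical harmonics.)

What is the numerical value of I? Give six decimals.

-1 − 4 − 1 = -6 ≠ 0: azimuthal integral kills it; I = 0

0.000000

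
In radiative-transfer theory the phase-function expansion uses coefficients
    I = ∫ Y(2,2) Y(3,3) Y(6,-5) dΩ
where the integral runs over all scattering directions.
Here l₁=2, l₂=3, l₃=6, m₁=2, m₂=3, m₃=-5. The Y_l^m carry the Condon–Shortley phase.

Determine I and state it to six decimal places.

|2−3|≤6≤2+3 violated ⇒ I = 0

0.000000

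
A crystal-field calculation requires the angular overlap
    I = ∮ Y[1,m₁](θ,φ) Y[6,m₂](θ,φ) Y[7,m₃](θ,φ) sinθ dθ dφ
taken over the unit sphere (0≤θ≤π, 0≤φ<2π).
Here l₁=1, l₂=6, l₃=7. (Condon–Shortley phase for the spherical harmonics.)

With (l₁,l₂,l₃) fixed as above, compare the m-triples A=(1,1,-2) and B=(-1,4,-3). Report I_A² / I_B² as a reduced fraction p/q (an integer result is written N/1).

6/1

Shared (l₁,l₂,l₃)=(1,6,7): N and (l;000)² cancel in I_A²/I_B².
A: Δ = 0!·2!·12!/15! = 1/1365; Racah Σ t=0..0: t=0:+1/1209600 = 1/1209600; ⇒ 3j(1 6 7; 1 1 -2)² = 12/455, sgn -1
B: Δ = 0!·2!·12!/15! = 1/1365; Racah Σ t=0..0: t=0:+1/14515200 = 1/14515200; ⇒ 3j(1 6 7; -1 4 -3)² = 2/455, sgn +1
I_A²/I_B² = (12/455)/(2/455) = 6/1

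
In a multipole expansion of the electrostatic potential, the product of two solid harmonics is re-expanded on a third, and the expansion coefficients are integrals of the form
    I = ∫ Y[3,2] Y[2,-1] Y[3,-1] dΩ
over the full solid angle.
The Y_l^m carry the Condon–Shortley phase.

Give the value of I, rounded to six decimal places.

Rules hold: Σm=0, L=8 even, 1≤3≤5.
N = 7·5·7 = 245
Δ = 2!·4!·2!/9! = 1/3780
Racah Σ t=0..2: t=0:+1/24 t=1:−1/4 t=2:+1/24 = -1/6
⇒ 3j(3 2 3; 0 0 0)² = 4/105, sgn +1
Racah Σ t=0..1: t=0:+1/12 t=1:−1/48 = 1/16
⇒ 3j(3 2 3; 2 -1 -1)² = 1/28, sgn +1
4πI² = N·(3j₀)²·(3jₘ)² = 1/3
I = +1·√(0.333333/4π) = 0.16286750

0.162868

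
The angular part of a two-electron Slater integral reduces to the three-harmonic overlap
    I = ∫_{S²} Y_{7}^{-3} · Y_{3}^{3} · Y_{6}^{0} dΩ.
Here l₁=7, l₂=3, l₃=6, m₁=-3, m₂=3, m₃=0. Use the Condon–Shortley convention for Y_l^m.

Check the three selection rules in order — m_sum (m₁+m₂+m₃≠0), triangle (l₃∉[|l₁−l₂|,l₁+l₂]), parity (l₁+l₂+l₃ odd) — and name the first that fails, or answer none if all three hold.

none

Σmᵢ = 0  ✓
l₃∈[|l₁−l₂|,l₁+l₂]=[4,10], have l₃=6  ✓
Σlᵢ = 16 ⇒ even  ✓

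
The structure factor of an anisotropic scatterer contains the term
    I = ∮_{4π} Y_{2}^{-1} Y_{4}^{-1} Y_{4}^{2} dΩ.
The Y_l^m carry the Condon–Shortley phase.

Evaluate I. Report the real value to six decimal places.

m-sum 0 ✓  L=10 even ✓  2≤4≤6 ✓
Π(2lᵢ+1) = 5×9×9 = 405
triangle coeff Δ(2,4,4) = 1/13860
Σ_t [0,2]: t=0:+1/192 t=1:−1/36 t=2:+1/192 = -5/288
(3j)²=20/693 [(2 4 4; 0 0 0)], sign=-1
Σ_t [1,2]: t=1:−1/96 t=2:+1/240 = -1/160
(3j)²=27/1540 [(2 4 4; -1 -1 2)], sign=-1
⇒ 4πI² = 1215/5929
I = (+1)√(1215/5929/(4π)) = 0.12770047

0.127700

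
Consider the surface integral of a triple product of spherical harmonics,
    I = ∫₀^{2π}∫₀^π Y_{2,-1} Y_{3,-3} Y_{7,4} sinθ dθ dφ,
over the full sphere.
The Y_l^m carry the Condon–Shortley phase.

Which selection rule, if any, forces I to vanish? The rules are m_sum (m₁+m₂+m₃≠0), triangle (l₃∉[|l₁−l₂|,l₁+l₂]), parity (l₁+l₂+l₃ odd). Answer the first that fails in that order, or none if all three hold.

azimuthal sum: -1 − 3 + 4 = 0  ✓
1 ≤ 7 ≤ 5 (triangle on l)  ✗
L = 2 + 3 + 7 = 12 (even)

triangle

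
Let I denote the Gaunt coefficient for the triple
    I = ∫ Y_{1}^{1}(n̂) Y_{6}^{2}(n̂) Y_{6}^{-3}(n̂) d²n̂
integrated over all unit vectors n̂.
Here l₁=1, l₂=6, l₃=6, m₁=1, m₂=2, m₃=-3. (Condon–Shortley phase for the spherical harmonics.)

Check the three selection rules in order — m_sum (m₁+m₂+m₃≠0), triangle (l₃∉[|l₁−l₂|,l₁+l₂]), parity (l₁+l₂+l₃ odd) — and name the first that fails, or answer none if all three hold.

parity

Σmᵢ = 0  ✓
l₃∈[|l₁−l₂|,l₁+l₂]=[5,7], have l₃=6  ✓
Σlᵢ = 13 ⇒ odd  ✗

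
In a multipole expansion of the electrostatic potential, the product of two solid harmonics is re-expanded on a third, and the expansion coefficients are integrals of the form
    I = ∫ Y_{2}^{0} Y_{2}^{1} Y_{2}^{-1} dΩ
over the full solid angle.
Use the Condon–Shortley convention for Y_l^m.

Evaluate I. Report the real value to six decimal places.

-0.090112

Rules hold: Σm=0, L=6 even, 0≤2≤4.
N = 5·5·5 = 125
Δ = 2!·2!·2!/7! = 1/630
Racah Σ t=0..2: t=0:+1/8 t=1:−1/1 t=2:+1/8 = -3/4
⇒ 3j(2 2 2; 0 0 0)² = 2/35, sgn -1
Racah Σ t=1..2: t=1:−1/2 t=2:+1/4 = -1/4
⇒ 3j(2 2 2; 0 1 -1)² = 1/70, sgn +1
4πI² = N·(3j₀)²·(3jₘ)² = 5/49
I = -1·√(0.102041/4π) = -0.09011188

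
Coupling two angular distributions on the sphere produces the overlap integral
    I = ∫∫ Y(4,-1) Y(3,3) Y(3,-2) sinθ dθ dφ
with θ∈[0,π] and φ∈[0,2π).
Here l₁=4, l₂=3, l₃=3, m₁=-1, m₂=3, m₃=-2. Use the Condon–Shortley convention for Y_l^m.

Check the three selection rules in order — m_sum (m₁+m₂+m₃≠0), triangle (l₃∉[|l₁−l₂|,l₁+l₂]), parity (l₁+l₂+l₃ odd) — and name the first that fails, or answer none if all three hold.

azimuthal sum: -1 + 3 − 2 = 0  ✓
1 ≤ 3 ≤ 7 (triangle on l)  ✓
L = 4 + 3 + 3 = 10 (even)  ✓

none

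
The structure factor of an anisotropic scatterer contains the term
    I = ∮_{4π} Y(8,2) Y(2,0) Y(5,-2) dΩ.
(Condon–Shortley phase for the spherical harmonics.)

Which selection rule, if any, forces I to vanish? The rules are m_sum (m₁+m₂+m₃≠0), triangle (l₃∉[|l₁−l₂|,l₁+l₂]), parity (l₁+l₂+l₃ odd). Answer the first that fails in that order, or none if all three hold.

triangle

azimuthal sum: 2 + 0 − 2 = 0  ✓
6 ≤ 5 ≤ 10 (triangle on l)  ✗
L = 8 + 2 + 5 = 15 (odd)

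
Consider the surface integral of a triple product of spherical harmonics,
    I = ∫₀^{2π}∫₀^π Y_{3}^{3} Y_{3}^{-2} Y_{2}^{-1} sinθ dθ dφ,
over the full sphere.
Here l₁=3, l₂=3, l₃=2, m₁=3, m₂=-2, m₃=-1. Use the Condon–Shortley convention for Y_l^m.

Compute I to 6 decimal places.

-0.210261

Rules hold: Σm=0, L=8 even, 0≤2≤6.
N = 7·7·5 = 245
Δ = 4!·2!·2!/9! = 1/3780
Racah Σ t=1..3: t=1:−1/24 t=2:+1/4 t=3:−1/24 = 1/6
⇒ 3j(3 3 2; 0 0 0)² = 4/105, sgn +1
Racah Σ t=0..0: t=0:+1/48 = 1/48
⇒ 3j(3 3 2; 3 -2 -1)² = 5/84, sgn -1
4πI² = N·(3j₀)²·(3jₘ)² = 5/9
I = -1·√(0.555556/4π) = -0.21026104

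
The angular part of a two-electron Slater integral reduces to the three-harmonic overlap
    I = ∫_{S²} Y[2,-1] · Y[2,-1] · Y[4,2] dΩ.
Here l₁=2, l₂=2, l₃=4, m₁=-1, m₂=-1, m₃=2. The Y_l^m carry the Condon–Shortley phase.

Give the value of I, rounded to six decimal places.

0.254875

Checks pass: Σm=0; 8 even; l₃=4∈[0,4].
(2·2+1)(2·2+1)(2·4+1) = 225
Δ: 0! 4! 4! / 9! → 1/630
sum: t=0:+1/16 = 1/16
3j²(2 2 4; 0 0 0) = Δ·Π!·Σ² = 2/35  (sign +1)
sum: t=0:+1/36 = 1/36
3j²(2 2 4; -1 -1 2) = Δ·Π!·Σ² = 4/63  (sign +1)
combine: 4πI² = 225·2/35·4/63 = 40/49
take √, sign +1: I = 0.25487487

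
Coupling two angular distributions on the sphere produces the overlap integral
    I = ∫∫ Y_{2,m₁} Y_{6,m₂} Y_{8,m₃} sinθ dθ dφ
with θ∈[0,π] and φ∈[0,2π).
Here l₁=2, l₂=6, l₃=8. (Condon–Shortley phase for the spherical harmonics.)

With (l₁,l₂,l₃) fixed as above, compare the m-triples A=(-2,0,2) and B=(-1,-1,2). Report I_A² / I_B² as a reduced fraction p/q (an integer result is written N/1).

7/24

l's match ⇒ only the (l;m) 3-j factors differ between A and B.
A: triangle coeff Δ(2,6,8) = 1/30940; Σ_t [0,0]: t=0:+1/12441600 = 1/12441600; (3j)²=3/442 [(2 6 8; -2 0 2)], sign=+1
B: triangle coeff Δ(2,6,8) = 1/30940; Σ_t [0,0]: t=0:+1/3628800 = 1/3628800; (3j)²=36/1547 [(2 6 8; -1 -1 2)], sign=+1
I_A²/I_B² = (3/442)/(36/1547) = 7/24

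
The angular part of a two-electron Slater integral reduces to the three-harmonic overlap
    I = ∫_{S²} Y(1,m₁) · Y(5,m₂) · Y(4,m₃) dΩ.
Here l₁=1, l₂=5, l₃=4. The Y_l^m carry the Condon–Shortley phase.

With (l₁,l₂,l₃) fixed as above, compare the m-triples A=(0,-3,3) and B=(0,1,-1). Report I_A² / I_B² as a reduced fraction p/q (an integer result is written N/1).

l's match ⇒ only the (l;m) 3-j factors differ between A and B.
A: triangle coeff Δ(1,5,4) = 1/495; Σ_t [1,1]: t=1:−1/5040 = -1/5040; (3j)²=16/495 [(1 5 4; 0 -3 3)], sign=+1
B: triangle coeff Δ(1,5,4) = 1/495; Σ_t [1,1]: t=1:−1/720 = -1/720; (3j)²=8/165 [(1 5 4; 0 1 -1)], sign=+1
I_A²/I_B² = (16/495)/(8/165) = 2/3

2/3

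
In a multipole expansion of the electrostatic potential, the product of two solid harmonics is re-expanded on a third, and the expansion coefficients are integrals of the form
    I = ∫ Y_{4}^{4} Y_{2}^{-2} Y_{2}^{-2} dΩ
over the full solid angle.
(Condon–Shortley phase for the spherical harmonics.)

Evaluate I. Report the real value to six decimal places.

Checks pass: Σm=0; 8 even; l₃=2∈[2,6].
(2·4+1)(2·2+1)(2·2+1) = 225
Δ: 4! 4! 0! / 9! → 1/630
sum: t=2:+1/16 = 1/16
3j²(4 2 2; 0 0 0) = Δ·Π!·Σ² = 2/35  (sign +1)
sum: t=0:+1/576 = 1/576
3j²(4 2 2; 4 -2 -2) = Δ·Π!·Σ² = 1/9  (sign +1)
combine: 4πI² = 225·2/35·1/9 = 10/7
take √, sign +1: I = 0.33716777

0.337168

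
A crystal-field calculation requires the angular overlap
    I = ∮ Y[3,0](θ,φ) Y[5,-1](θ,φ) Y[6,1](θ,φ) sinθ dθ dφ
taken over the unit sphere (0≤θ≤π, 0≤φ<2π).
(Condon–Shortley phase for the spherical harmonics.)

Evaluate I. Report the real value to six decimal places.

Checks pass: Σm=0; 14 even; l₃=6∈[2,8].
(2·3+1)(2·5+1)(2·6+1) = 1001
Δ: 2! 4! 8! / 15! → 1/675675
sum: t=0:+1/8640 t=1:−1/2304 t=2:+1/8640 = -7/34560
3j²(3 5 6; 0 0 0) = Δ·Π!·Σ² = 7/429  (sign -1)
sum: t=0:+1/6912 t=1:−1/2880 t=2:+1/17280 = -1/6912
3j²(3 5 6; 0 -1 1) = Δ·Π!·Σ² = 5/429  (sign +1)
combine: 4πI² = 1001·7/429·5/429 = 245/1287
take √, sign -1: I = -0.12308038

-0.123080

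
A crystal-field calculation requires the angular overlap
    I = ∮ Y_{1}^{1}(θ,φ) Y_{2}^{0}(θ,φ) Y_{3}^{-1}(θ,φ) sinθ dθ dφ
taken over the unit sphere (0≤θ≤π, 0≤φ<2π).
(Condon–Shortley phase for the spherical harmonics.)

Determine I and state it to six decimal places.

Checks pass: Σm=0; 6 even; l₃=3∈[1,3].
(2·1+1)(2·2+1)(2·3+1) = 105
Δ: 0! 2! 4! / 7! → 1/105
sum: t=0:+1/4 = 1/4
3j²(1 2 3; 0 0 0) = Δ·Π!·Σ² = 3/35  (sign -1)
sum: t=0:+1/8 = 1/8
3j²(1 2 3; 1 0 -1) = Δ·Π!·Σ² = 2/35  (sign +1)
combine: 4πI² = 105·3/35·2/35 = 18/35
take √, sign -1: I = -0.20230066

-0.202301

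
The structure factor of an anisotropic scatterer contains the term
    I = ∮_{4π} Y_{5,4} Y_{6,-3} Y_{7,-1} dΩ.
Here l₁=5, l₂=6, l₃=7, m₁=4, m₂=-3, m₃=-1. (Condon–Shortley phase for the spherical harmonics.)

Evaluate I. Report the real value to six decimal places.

-0.145177

m-sum 0 ✓  L=18 even ✓  1≤7≤11 ✓
Π(2lᵢ+1) = 11×13×15 = 2145
triangle coeff Δ(5,6,7) = 1/174594420
Σ_t [0,4]: t=0:+1/4147200 t=1:−1/207360 t=2:+1/82944 t=3:−1/207360 t=4:+1/4147200 = 1/345600
(3j)²=420/46189 [(5 6 7; 0 0 0)], sign=-1
Σ_t [0,1]: t=0:+1/2073600 t=1:−1/6220800 = 1/3110400
(3j)²=3136/230945 [(5 6 7; 4 -3 -1)], sign=+1
⇒ 4πI² = 3951360/14919047
I = (-1)√(3951360/14919047/(4π)) = -0.14517700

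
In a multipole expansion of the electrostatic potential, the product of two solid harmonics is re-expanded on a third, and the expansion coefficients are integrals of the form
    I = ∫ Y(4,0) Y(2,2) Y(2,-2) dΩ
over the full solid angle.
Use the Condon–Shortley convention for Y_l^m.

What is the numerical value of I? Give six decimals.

Rules hold: Σm=0, L=8 even, 2≤2≤6.
N = 9·5·5 = 225
Δ = 4!·4!·0!/9! = 1/630
Racah Σ t=2..2: t=2:+1/16 = 1/16
⇒ 3j(4 2 2; 0 0 0)² = 2/35, sgn +1
Racah Σ t=4..4: t=4:+1/576 = 1/576
⇒ 3j(4 2 2; 0 2 -2)² = 1/630, sgn +1
4πI² = N·(3j₀)²·(3jₘ)² = 1/49
I = +1·√(0.0204082/4π) = 0.04029926

0.040299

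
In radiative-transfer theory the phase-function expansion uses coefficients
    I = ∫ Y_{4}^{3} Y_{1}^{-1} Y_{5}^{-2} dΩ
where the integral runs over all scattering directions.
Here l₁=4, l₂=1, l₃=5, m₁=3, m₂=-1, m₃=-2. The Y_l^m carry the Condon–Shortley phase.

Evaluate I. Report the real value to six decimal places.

0.085055

Checks pass: Σm=0; 10 even; l₃=5∈[3,5].
(2·4+1)(2·1+1)(2·5+1) = 297
Δ: 0! 8! 2! / 11! → 1/495
sum: t=0:+1/576 = 1/576
3j²(4 1 5; 0 0 0) = Δ·Π!·Σ² = 5/99  (sign -1)
sum: t=0:+1/10080 = 1/10080
3j²(4 1 5; 3 -1 -2) = Δ·Π!·Σ² = 1/165  (sign -1)
combine: 4πI² = 297·5/99·1/165 = 1/11
take √, sign +1: I = 0.08505478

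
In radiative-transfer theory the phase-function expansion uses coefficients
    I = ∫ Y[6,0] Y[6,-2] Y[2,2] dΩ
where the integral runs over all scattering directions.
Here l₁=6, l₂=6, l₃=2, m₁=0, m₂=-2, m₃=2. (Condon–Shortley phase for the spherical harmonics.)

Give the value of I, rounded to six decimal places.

Checks pass: Σm=0; 14 even; l₃=2∈[0,12].
(2·6+1)(2·6+1)(2·2+1) = 845
Δ: 10! 2! 2! / 15! → 1/90090
sum: t=4:+1/69120 t=5:−1/14400 t=6:+1/69120 = -7/172800
3j²(6 6 2; 0 0 0) = Δ·Π!·Σ² = 14/715  (sign -1)
sum: t=4:+1/69120 = 1/69120
3j²(6 6 2; 0 -2 2) = Δ·Π!·Σ² = 4/143  (sign +1)
combine: 4πI² = 845·14/715·4/143 = 56/121
take √, sign -1: I = -0.19190947

-0.191909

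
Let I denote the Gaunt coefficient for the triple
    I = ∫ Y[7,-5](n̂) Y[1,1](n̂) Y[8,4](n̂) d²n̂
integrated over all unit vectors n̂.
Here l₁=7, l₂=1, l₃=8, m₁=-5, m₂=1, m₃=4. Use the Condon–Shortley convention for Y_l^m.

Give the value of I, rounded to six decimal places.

0.074948

Rules hold: Σm=0, L=16 even, 6≤8≤8.
N = 15·3·17 = 765
Δ = 0!·14!·2!/17! = 1/2040
Racah Σ t=0..0: t=0:+1/25401600 = 1/25401600
⇒ 3j(7 1 8; 0 0 0)² = 8/255, sgn +1
Racah Σ t=0..0: t=0:+1/1916006400 = 1/1916006400
⇒ 3j(7 1 8; -5 1 4)² = 1/340, sgn +1
4πI² = N·(3j₀)²·(3jₘ)² = 6/85
I = +1·√(0.0705882/4π) = 0.07494820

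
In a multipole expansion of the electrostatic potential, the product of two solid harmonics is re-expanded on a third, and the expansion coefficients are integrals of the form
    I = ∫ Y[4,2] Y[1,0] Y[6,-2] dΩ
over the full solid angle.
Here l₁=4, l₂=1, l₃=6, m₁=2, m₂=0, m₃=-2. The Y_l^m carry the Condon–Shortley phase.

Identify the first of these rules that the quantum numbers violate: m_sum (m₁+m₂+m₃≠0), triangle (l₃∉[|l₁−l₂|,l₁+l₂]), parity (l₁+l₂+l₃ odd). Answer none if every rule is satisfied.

m₁+m₂+m₃ = 2 + 0 − 2 = 0  ✓
triangle: |4−1|=3 ≤ l₃=6 ≤ 4+1=5  ✗
parity: l₁+l₂+l₃ = 11 is odd

triangle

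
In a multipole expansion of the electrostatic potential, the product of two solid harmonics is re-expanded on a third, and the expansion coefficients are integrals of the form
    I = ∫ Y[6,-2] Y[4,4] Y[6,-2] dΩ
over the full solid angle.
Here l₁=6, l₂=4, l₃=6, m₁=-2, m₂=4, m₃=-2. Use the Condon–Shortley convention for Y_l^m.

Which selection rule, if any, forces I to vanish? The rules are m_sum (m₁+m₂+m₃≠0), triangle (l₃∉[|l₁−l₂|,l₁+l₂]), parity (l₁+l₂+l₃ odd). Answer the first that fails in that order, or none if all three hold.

m₁+m₂+m₃ = -2 + 4 − 2 = 0  ✓
triangle: |6−4|=2 ≤ l₃=6 ≤ 6+4=10  ✓
parity: l₁+l₂+l₃ = 16 is even  ✓

none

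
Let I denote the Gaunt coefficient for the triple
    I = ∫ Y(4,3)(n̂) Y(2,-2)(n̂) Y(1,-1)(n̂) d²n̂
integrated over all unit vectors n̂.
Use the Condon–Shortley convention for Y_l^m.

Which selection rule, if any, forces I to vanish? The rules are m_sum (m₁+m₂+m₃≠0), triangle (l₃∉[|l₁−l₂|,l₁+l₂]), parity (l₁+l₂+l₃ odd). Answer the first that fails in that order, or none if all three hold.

azimuthal sum: 3 − 2 − 1 = 0  ✓
2 ≤ 1 ≤ 6 (triangle on l)  ✗
L = 4 + 2 + 1 = 7 (odd)

triangle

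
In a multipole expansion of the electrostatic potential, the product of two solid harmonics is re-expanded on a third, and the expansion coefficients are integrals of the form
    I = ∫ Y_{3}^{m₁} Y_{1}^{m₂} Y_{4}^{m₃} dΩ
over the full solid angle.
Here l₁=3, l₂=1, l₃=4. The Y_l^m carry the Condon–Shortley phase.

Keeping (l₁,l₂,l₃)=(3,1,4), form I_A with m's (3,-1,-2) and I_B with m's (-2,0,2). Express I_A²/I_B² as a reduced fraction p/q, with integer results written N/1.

Same 3,1,4: normalisation and zero-m 3j drop out of the ratio.
A: Δ: 0! 6! 2! / 9! → 1/252; sum: t=0:+1/1440 = 1/1440; 3j²(3 1 4; 3 -1 -2) = Δ·Π!·Σ² = 1/252  (sign +1)
B: Δ: 0! 6! 2! / 9! → 1/252; sum: t=0:+1/120 = 1/120; 3j²(3 1 4; -2 0 2) = Δ·Π!·Σ² = 1/21  (sign +1)
I_A²/I_B² = (1/252)/(1/21) = 1/12

1/12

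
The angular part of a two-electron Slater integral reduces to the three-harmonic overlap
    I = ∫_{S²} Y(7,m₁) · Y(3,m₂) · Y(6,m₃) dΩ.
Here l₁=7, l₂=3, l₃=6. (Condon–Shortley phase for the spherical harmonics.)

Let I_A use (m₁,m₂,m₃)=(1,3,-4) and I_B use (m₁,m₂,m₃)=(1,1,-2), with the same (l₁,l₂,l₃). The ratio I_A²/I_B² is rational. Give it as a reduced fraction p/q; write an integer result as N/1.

2025/1058

Same 7,3,6: normalisation and zero-m 3j drop out of the ratio.
A: Δ: 4! 10! 2! / 17! → 1/2042040; sum: t=4:+1/3870720 = 1/3870720; 3j²(7 3 6; 1 3 -4) = Δ·Π!·Σ² = 675/136136  (sign +1)
B: Δ: 4! 10! 2! / 17! → 1/2042040; sum: t=2:+1/138240 t=3:−1/181440 t=4:+1/3870720 = 23/11612160; 3j²(7 3 6; 1 1 -2) = Δ·Π!·Σ² = 529/204204  (sign +1)
I_A²/I_B² = (675/136136)/(529/204204) = 2025/1058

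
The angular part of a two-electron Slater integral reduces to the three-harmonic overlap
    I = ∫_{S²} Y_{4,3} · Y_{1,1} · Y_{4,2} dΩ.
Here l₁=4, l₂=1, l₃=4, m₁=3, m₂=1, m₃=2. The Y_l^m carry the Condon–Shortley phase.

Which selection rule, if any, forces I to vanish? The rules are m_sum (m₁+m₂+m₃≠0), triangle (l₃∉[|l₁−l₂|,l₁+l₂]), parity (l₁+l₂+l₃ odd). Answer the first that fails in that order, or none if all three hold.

azimuthal sum: 3 + 1 + 2 = 6  ✗
3 ≤ 4 ≤ 5 (triangle on l)
L = 4 + 1 + 4 = 9 (odd)

m_sum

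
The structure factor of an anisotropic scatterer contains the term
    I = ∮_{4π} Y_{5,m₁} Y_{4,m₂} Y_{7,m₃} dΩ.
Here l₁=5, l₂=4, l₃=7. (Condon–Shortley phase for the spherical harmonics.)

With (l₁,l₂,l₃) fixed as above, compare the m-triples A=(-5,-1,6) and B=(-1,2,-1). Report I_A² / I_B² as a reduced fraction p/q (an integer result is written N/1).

57915/11774

l's match ⇒ only the (l;m) 3-j factors differ between A and B.
A: triangle coeff Δ(5,4,7) = 1/6126120; Σ_t [2,2]: t=2:+1/9676800 = 1/9676800; (3j)²=27/952 [(5 4 7; -5 -1 6)], sign=-1
B: triangle coeff Δ(5,4,7) = 1/6126120; Σ_t [0,2]: t=0:+1/2073600 t=1:−1/86400 t=2:+1/55296 = 29/4147200; (3j)²=841/145860 [(5 4 7; -1 2 -1)], sign=+1
I_A²/I_B² = (27/952)/(841/145860) = 57915/11774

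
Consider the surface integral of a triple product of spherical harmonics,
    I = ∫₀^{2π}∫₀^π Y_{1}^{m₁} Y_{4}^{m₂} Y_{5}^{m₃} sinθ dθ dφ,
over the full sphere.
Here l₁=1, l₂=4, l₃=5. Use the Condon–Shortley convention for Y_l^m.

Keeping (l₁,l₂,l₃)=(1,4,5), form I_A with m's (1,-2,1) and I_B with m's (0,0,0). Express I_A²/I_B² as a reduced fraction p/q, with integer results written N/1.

l's match ⇒ only the (l;m) 3-j factors differ between A and B.
A: triangle coeff Δ(1,4,5) = 1/495; Σ_t [0,0]: t=0:+1/2880 = 1/2880; (3j)²=2/165 [(1 4 5; 1 -2 1)], sign=+1
B: triangle coeff Δ(1,4,5) = 1/495; Σ_t [0,0]: t=0:+1/576 = 1/576; (3j)²=5/99 [(1 4 5; 0 0 0)], sign=-1
I_A²/I_B² = (2/165)/(5/99) = 6/25

6/25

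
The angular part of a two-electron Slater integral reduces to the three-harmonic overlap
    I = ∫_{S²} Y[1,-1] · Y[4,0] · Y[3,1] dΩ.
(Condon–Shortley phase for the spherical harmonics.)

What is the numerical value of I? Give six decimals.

Checks pass: Σm=0; 8 even; l₃=3∈[3,5].
(2·1+1)(2·4+1)(2·3+1) = 189
Δ: 2! 0! 6! / 9! → 1/252
sum: t=1:−1/36 = -1/36
3j²(1 4 3; 0 0 0) = Δ·Π!·Σ² = 4/63  (sign +1)
sum: t=2:+1/96 = 1/96
3j²(1 4 3; -1 0 1) = Δ·Π!·Σ² = 1/42  (sign +1)
combine: 4πI² = 189·4/63·1/42 = 2/7
take √, sign +1: I = 0.15078601

0.150786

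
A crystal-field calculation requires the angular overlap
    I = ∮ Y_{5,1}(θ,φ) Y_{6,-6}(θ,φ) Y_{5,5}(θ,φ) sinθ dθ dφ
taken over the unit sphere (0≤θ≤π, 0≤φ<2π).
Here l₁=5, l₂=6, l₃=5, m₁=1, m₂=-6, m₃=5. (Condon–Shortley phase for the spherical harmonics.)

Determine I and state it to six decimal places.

0.096539

Rules hold: Σm=0, L=16 even, 1≤5≤11.
N = 11·13·11 = 1573
Δ = 6!·4!·6!/17! = 1/28588560
Racah Σ t=1..5: t=1:−1/345600 t=2:+1/13824 t=3:−1/5184 t=4:+1/13824 t=5:−1/345600 = -7/129600
⇒ 3j(5 6 5; 0 0 0)² = 80/7293, sgn +1
Racah Σ t=0..0: t=0:+1/12441600 = 1/12441600
⇒ 3j(5 6 5; 1 -6 5)² = 3/442, sgn +1
4πI² = N·(3j₀)²·(3jₘ)² = 440/3757
I = +1·√(0.117115/4π) = 0.09653856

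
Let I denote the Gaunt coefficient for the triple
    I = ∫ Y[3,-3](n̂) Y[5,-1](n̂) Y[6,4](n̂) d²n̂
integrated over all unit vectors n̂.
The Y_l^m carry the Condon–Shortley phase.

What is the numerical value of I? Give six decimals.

-0.190675

Rules hold: Σm=0, L=14 even, 2≤6≤8.
N = 7·11·13 = 1001
Δ = 2!·4!·8!/15! = 1/675675
Racah Σ t=0..2: t=0:+1/8640 t=1:−1/2304 t=2:+1/8640 = -7/34560
⇒ 3j(3 5 6; 0 0 0)² = 7/429, sgn -1
Racah Σ t=2..2: t=2:+1/69120 = 1/69120
⇒ 3j(3 5 6; -3 -1 4)² = 4/143, sgn +1
4πI² = N·(3j₀)²·(3jₘ)² = 196/429
I = -1·√(0.456876/4π) = -0.19067531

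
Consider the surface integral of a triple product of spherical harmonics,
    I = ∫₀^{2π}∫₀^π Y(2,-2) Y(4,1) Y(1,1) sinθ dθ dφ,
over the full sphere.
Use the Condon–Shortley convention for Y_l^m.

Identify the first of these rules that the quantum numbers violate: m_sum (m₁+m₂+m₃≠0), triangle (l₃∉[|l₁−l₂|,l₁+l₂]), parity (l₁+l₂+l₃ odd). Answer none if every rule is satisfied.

azimuthal sum: -2 + 1 + 1 = 0  ✓
2 ≤ 1 ≤ 6 (triangle on l)  ✗
L = 2 + 4 + 1 = 7 (odd)

triangle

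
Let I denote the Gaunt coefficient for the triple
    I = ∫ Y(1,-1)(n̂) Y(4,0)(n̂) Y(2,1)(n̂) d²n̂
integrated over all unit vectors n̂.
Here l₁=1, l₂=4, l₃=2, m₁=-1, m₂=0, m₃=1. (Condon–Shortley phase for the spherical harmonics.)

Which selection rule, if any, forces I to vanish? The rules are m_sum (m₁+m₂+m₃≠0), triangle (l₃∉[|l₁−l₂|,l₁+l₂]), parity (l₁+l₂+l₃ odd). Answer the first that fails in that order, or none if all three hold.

m₁+m₂+m₃ = -1 + 0 + 1 = 0  ✓
triangle: |1−4|=3 ≤ l₃=2 ≤ 1+4=5  ✗
parity: l₁+l₂+l₃ = 7 is odd

triangle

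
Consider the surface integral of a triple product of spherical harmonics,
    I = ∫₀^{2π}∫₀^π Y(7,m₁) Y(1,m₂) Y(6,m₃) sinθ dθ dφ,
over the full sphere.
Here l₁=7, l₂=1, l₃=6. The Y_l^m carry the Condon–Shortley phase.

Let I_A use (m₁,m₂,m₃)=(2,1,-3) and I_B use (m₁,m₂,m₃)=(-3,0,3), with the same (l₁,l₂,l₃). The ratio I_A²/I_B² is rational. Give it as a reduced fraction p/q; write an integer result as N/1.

1/4

Shared (l₁,l₂,l₃)=(7,1,6): N and (l;000)² cancel in I_A²/I_B².
A: Δ = 2!·12!·0!/15! = 1/1365; Racah Σ t=2..2: t=2:+1/4354560 = 1/4354560; ⇒ 3j(7 1 6; 2 1 -3)² = 2/273, sgn -1
B: Δ = 2!·12!·0!/15! = 1/1365; Racah Σ t=1..1: t=1:−1/2177280 = -1/2177280; ⇒ 3j(7 1 6; -3 0 3)² = 8/273, sgn +1
I_A²/I_B² = (2/273)/(8/273) = 1/4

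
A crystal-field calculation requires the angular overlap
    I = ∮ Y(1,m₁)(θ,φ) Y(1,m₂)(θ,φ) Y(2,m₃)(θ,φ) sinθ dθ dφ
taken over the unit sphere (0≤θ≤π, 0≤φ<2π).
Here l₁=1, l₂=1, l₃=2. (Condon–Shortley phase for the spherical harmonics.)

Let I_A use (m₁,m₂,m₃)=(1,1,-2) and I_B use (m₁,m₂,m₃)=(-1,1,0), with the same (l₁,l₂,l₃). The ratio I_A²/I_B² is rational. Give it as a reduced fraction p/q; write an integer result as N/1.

Same 1,1,2: normalisation and zero-m 3j drop out of the ratio.
A: Δ: 0! 2! 2! / 5! → 1/30; sum: t=0:+1/4 = 1/4; 3j²(1 1 2; 1 1 -2) = Δ·Π!·Σ² = 1/5  (sign +1)
B: Δ: 0! 2! 2! / 5! → 1/30; sum: t=0:+1/4 = 1/4; 3j²(1 1 2; -1 1 0) = Δ·Π!·Σ² = 1/30  (sign +1)
I_A²/I_B² = (1/5)/(1/30) = 6/1

6/1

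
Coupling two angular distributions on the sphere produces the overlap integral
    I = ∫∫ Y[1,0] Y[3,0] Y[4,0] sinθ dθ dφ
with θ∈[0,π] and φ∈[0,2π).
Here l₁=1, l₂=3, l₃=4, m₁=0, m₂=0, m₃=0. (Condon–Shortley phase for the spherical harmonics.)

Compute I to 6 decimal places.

0.246233

m-sum 0 ✓  L=8 even ✓  2≤4≤4 ✓
Π(2lᵢ+1) = 3×7×9 = 189
triangle coeff Δ(1,3,4) = 1/252
Σ_t [0,0]: t=0:+1/36 = 1/36
(3j)²=4/63 [(1 3 4; 0 0 0)], sign=+1
(m-triple is (0,0,0) — same symbol as above.)
⇒ 4πI² = 16/21
I = (+1)√(16/21/(4π)) = 0.24623252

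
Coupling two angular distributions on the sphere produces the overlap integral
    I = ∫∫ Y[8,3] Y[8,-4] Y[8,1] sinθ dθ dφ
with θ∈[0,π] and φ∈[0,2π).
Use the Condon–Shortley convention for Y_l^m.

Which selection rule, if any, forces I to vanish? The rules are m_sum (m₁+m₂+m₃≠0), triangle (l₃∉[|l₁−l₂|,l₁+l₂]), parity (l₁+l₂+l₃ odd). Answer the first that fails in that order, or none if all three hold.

none

azimuthal sum: 3 − 4 + 1 = 0  ✓
0 ≤ 8 ≤ 16 (triangle on l)  ✓
L = 8 + 8 + 8 = 24 (even)  ✓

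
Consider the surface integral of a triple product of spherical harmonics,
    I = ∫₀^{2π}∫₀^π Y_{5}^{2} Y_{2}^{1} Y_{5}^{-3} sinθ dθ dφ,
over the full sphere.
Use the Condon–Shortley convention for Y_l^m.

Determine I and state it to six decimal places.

-0.161739

Rules hold: Σm=0, L=12 even, 3≤5≤7.
N = 11·5·11 = 605
Δ = 2!·8!·2!/13! = 1/38610
Racah Σ t=0..2: t=0:+1/2880 t=1:−1/576 t=2:+1/2880 = -1/960
⇒ 3j(5 2 5; 0 0 0)² = 10/429, sgn +1
Racah Σ t=1..2: t=1:−1/2880 t=2:+1/10080 = -1/4032
⇒ 3j(5 2 5; 2 1 -3)² = 10/429, sgn -1
4πI² = N·(3j₀)²·(3jₘ)² = 500/1521
I = -1·√(0.328731/4π) = -0.16173926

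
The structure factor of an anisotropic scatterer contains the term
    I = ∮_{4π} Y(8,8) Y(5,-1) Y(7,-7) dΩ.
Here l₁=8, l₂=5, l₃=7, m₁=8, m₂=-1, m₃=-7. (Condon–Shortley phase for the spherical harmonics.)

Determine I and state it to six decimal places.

m-sum 0 ✓  L=20 even ✓  3≤7≤13 ✓
Π(2lᵢ+1) = 17×11×15 = 2805
triangle coeff Δ(8,5,7) = 1/814773960
Σ_t [1,5]: t=1:−1/87091200 t=2:+1/4976640 t=3:−1/2073600 t=4:+1/4976640 t=5:−1/87091200 = -1/9676800
(3j)²=360/46189 [(8 5 7; 0 0 0)], sign=+1
Σ_t [0,0]: t=0:+1/62705664000 = 1/62705664000
(3j)²=143/14535 [(8 5 7; 8 -1 -7)], sign=+1
⇒ 4πI² = 1320/6137
I = (+1)√(1320/6137/(4π)) = 0.13082898

0.130829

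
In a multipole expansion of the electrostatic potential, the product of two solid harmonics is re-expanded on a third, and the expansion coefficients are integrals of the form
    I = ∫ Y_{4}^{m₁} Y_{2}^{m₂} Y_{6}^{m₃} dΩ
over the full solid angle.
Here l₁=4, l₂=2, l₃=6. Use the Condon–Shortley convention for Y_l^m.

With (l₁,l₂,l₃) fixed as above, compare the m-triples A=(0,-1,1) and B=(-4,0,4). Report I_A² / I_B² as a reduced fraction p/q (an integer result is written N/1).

35/9

Shared (l₁,l₂,l₃)=(4,2,6): N and (l;000)² cancel in I_A²/I_B².
A: Δ = 0!·8!·4!/13! = 1/6435; Racah Σ t=0..0: t=0:+1/3456 = 1/3456; ⇒ 3j(4 2 6; 0 -1 1)² = 35/1287, sgn -1
B: Δ = 0!·8!·4!/13! = 1/6435; Racah Σ t=0..0: t=0:+1/161280 = 1/161280; ⇒ 3j(4 2 6; -4 0 4)² = 1/143, sgn +1
I_A²/I_B² = (35/1287)/(1/143) = 35/9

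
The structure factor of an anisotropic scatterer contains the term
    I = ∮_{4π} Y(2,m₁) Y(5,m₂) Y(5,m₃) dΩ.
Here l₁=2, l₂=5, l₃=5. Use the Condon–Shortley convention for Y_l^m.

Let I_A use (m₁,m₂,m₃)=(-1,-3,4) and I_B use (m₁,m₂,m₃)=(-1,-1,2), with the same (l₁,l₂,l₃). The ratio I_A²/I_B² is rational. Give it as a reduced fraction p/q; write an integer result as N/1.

7/2

l's match ⇒ only the (l;m) 3-j factors differ between A and B.
A: triangle coeff Δ(2,5,5) = 1/38610; Σ_t [1,2]: t=1:−1/10080 t=2:+1/80640 = -1/11520; (3j)²=49/1430 [(2 5 5; -1 -3 4)], sign=+1
B: triangle coeff Δ(2,5,5) = 1/38610; Σ_t [1,2]: t=1:−1/1440 t=2:+1/2880 = -1/2880; (3j)²=7/715 [(2 5 5; -1 -1 2)], sign=+1
I_A²/I_B² = (49/1430)/(7/715) = 7/2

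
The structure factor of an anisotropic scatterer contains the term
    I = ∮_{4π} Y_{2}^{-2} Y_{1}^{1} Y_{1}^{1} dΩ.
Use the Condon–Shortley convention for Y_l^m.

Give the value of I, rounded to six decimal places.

0.309019

m-sum 0 ✓  L=4 even ✓  1≤1≤3 ✓
Π(2lᵢ+1) = 5×3×3 = 45
triangle coeff Δ(2,1,1) = 1/30
Σ_t [1,1]: t=1:−1/1 = -1/1
(3j)²=2/15 [(2 1 1; 0 0 0)], sign=+1
Σ_t [2,2]: t=2:+1/4 = 1/4
(3j)²=1/5 [(2 1 1; -2 1 1)], sign=+1
⇒ 4πI² = 6/5
I = (+1)√(6/5/(4π)) = 0.30901936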